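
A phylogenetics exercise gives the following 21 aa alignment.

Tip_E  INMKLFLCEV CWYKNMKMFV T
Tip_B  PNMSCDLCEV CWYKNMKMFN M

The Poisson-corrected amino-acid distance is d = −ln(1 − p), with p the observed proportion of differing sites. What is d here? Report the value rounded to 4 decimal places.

Differing sites — 1:I/P; 4:K/S; 5:L/C; 6:F/D; 20:V/N; 21:T/M.
p = 6/21 = 0.285714.
d = −ln(1 − 0.285714) = −ln(0.714286) = 0.3365.

0.3365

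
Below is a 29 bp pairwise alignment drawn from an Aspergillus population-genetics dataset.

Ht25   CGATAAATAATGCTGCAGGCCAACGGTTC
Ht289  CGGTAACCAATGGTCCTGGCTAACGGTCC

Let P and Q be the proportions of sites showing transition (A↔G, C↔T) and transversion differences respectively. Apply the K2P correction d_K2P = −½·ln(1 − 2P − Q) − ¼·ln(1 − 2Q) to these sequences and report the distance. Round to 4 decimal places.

0.3477

Differing sites — 3:A/G (Ti); 7:A/C (Tv); 8:T/C (Ti); 13:C/G (Tv); 15:G/C (Tv); 17:A/T (Tv); 21:C/T (Ti); 28:T/C (Ti).
Of the 8 differences, 4 transitions and 4 transversions over 29 sites: P = 4/29 = 0.137931, Q = 4/29 = 0.137931.
d = −0.5·ln(0.586207) − 0.25·ln(0.724138) = −0.5·(-0.534082) − 0.25·(-0.322773) = 0.3477.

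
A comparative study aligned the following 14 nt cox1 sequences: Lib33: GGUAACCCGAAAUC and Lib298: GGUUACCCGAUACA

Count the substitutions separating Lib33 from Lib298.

4

Mismatches occur at site 4 (A↔U), site 11 (A↔U), site 13 (U↔C), site 14 (C↔A).
That gives 4 mismatches out of 14 aligned sites, so the Hamming distance is 4.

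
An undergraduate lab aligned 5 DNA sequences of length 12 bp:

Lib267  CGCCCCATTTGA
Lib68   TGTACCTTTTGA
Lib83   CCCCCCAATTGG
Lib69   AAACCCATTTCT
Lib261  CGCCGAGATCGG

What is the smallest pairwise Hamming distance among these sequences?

3

Pairwise Hamming distances:
  Lib267 vs Lib68: 4
  Lib267 vs Lib83: 3
  Lib267 vs Lib69: 5
  Lib267 vs Lib261: 6
  Lib68 vs Lib83: 7
  Lib68 vs Lib69: 7
  Lib68 vs Lib261: 9
  Lib83 vs Lib69: 6
  Lib83 vs Lib261: 5
  Lib69 vs Lib261: 10
The smallest is 3, between Lib267 and Lib83.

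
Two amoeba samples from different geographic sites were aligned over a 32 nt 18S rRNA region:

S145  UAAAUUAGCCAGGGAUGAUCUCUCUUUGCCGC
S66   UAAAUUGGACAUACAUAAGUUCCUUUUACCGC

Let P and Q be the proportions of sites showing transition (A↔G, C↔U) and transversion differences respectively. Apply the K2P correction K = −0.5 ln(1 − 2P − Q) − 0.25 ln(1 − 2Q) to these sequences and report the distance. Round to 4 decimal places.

Mismatches occur at site 7 (A/G, transition), site 9 (C/A, transversion), site 12 (G/U, transversion), site 13 (G/A, transition), site 14 (G/C, transversion), site 17 (G/A, transition), site 19 (U/G, transversion), site 20 (C/U, transition), site 23 (U/C, transition), site 24 (C/U, transition), site 28 (G/A, transition).
Of the 11 differences, 7 transitions and 4 transversions over 32 sites: P = 7/32 = 0.218750, Q = 4/32 = 0.125000.
d = −0.5·ln(0.437500) − 0.25·ln(0.750000) = −0.5·(-0.826679) − 0.25·(-0.287682) = 0.4853.

0.4853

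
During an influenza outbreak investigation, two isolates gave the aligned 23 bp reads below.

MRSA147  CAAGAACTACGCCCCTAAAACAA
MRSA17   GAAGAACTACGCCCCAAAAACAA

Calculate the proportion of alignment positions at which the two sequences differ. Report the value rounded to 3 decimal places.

0.087

Mismatches occur at site 1 (C→G), site 16 (T→A).
There are 2 differences over 23 sites, so p = 2/23 = 0.087.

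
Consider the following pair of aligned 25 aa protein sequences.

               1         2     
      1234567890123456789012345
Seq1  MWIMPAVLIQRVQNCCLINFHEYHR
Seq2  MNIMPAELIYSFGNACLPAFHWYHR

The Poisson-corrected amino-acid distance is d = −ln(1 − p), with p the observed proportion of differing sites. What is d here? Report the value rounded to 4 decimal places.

Mismatches occur at site 2 (W→N), site 7 (V→E), site 10 (Q→Y), site 11 (R→S), site 12 (V→F), site 13 (Q→G), site 15 (C→A), site 18 (I→P), site 19 (N→A), site 22 (E→W).
p = 10/25 = 0.400000.
d = −ln(1 − 0.400000) = −ln(0.600000) = 0.5108.

0.5108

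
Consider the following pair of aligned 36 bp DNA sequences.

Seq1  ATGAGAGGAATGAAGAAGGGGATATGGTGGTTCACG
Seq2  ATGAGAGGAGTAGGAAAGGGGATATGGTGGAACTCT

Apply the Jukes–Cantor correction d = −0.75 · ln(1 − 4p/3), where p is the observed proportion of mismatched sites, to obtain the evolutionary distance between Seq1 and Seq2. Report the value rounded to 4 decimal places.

The sequences differ at positions 10 (A/G), 12 (G/A), 13 (A/G), 14 (A/G), 15 (G/A), 31 (T/A), 32 (T/A), 34 (A/T), 36 (G/T).
p = 9/36 = 0.250000.
d = −0.75 · ln(1 − (4/3)·0.250000) = −0.75 · ln(0.666667) = −0.75 · (-0.405465) = 0.3041.

0.3041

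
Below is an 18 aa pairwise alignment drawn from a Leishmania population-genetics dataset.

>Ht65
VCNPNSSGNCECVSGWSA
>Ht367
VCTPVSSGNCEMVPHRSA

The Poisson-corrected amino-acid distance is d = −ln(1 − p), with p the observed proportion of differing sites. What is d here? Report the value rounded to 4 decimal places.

The sequences differ at positions 3 (N/T), 5 (N/V), 12 (C/M), 14 (S/P), 15 (G/H), 16 (W/R).
p = 6/18 = 0.333333.
d = −ln(1 − 0.333333) = −ln(0.666667) = 0.4055.

0.4055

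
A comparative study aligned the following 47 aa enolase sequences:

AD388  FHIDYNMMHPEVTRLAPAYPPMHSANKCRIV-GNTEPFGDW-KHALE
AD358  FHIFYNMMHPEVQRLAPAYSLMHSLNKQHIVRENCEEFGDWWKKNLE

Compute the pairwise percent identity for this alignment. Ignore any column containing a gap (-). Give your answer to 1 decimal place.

Excluding the 2 gap columns leaves 45 comparable sites.
Differing sites — 4:D/F; 13:T/Q; 20:P/S; 21:P/L; 25:A/L; 28:C/Q; 29:R/H; 33:G/E; 35:T/C; 37:P/E; 44:H/K; 45:A/N.
33 of the 45 comparable sites match, so the percent identity is 33/45 × 100 = 73.3%.

73.3%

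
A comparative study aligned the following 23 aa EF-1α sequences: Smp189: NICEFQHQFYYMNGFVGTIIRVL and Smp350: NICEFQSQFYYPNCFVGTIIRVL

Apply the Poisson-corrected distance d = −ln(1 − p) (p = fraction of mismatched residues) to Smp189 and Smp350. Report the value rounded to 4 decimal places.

0.1398

Differing sites — 7:H/S; 12:M/P; 14:G/C.
p = 3/23 = 0.130435.
d = −ln(1 − 0.130435) = −ln(0.869565) = 0.1398.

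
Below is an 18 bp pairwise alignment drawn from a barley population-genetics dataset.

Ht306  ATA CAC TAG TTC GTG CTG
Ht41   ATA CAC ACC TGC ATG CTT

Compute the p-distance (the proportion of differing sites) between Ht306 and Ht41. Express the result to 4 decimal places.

0.3333

Differing sites — 7:T/A; 8:A/C; 9:G/C; 11:T/G; 13:G/A; 18:G/T.
There are 6 differences over 18 sites, so p = 6/18 = 0.3333.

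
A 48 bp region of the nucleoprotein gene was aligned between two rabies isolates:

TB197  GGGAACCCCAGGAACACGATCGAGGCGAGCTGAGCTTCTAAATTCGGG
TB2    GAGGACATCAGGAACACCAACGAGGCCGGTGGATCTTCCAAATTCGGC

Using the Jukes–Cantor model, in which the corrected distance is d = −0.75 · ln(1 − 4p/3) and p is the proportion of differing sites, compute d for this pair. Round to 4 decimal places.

0.3360

The sequences differ at positions 2 (G/A), 4 (A/G), 7 (C/A), 8 (C/T), 18 (G/C), 20 (T/A), 27 (G/C), 28 (A/G), 30 (C/T), 31 (T/G), 34 (G/T), 39 (T/C), 48 (G/C).
p = 13/48 = 0.270833.
d = −0.75 · ln(1 − (4/3)·0.270833) = −0.75 · ln(0.638889) = −0.75 · (-0.448025) = 0.3360.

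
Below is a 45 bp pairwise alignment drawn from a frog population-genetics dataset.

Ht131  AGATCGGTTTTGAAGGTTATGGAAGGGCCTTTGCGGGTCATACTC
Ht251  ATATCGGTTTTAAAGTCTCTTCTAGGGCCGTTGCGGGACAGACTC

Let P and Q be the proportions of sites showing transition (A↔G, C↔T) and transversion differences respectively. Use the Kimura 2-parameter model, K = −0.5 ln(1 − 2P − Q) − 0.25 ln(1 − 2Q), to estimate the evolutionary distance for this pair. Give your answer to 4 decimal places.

Mismatches occur at site 2 (G→T, transversion), site 12 (G→A, transition), site 16 (G→T, transversion), site 17 (T→C, transition), site 19 (A→C, transversion), site 21 (G→T, transversion), site 22 (G→C, transversion), site 23 (A→T, transversion), site 30 (T→G, transversion), site 38 (T→A, transversion), site 41 (T→G, transversion).
Of the 11 differences, 2 transitions and 9 transversions over 45 sites: P = 2/45 = 0.044444, Q = 9/45 = 0.200000.
d = −0.5·ln(0.711112) − 0.25·ln(0.600000) = −0.5·(-0.340925) − 0.25·(-0.510826) = 0.2982.

0.2982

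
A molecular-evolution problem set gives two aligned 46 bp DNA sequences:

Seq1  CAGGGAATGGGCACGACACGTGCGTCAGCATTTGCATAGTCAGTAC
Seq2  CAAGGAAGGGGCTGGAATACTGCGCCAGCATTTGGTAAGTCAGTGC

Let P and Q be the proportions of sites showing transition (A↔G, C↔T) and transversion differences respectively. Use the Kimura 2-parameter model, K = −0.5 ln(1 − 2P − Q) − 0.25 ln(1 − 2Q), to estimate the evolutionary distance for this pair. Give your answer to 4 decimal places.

0.3564

The sequences differ at positions 3 (G/A, transition), 8 (T/G, transversion), 13 (A/T, transversion), 14 (C/G, transversion), 17 (C/A, transversion), 18 (A/T, transversion), 19 (C/A, transversion), 20 (G/C, transversion), 25 (T/C, transition), 35 (C/G, transversion), 36 (A/T, transversion), 37 (T/A, transversion), 45 (A/G, transition).
Of the 13 differences, 3 transitions and 10 transversions over 46 sites: P = 3/46 = 0.065217, Q = 10/46 = 0.217391.
d = −0.5·ln(0.652175) − 0.25·ln(0.565218) = −0.5·(-0.427442) − 0.25·(-0.570544) = 0.3564.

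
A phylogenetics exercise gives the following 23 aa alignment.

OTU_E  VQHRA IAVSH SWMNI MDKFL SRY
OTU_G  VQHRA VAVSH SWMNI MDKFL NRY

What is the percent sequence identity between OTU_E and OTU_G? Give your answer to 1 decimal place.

Differing sites — 6:I/V; 21:S/N.
21 of the 23 sites match, so the percent identity is 21/23 × 100 = 91.3%.

91.3%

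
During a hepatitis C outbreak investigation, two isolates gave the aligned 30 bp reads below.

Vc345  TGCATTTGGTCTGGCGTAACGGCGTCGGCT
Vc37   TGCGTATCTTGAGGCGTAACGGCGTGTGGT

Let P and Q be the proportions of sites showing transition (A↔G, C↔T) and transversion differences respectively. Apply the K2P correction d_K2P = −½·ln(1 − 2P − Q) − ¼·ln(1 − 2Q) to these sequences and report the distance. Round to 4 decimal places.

The sequences differ at positions 4 (A/G, transition), 6 (T/A, transversion), 8 (G/C, transversion), 9 (G/T, transversion), 11 (C/G, transversion), 12 (T/A, transversion), 26 (C/G, transversion), 27 (G/T, transversion), 29 (C/G, transversion).
Of the 9 differences, 1 transition and 8 transversions over 30 sites: P = 1/30 = 0.033333, Q = 8/30 = 0.266667.
d = −0.5·ln(0.666667) − 0.25·ln(0.466666) = −0.5·(-0.405465) − 0.25·(-0.762141) = 0.3933.

0.3933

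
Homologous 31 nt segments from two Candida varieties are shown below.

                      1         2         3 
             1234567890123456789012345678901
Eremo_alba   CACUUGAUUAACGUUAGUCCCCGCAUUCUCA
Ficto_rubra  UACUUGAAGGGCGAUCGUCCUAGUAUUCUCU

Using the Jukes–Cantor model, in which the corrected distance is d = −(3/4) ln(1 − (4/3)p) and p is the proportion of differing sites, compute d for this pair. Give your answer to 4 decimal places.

Mismatches occur at site 1 (C→U), site 8 (U→A), site 9 (U→G), site 10 (A→G), site 11 (A→G), site 14 (U→A), site 16 (A→C), site 21 (C→U), site 22 (C→A), site 24 (C→U), site 31 (A→U).
p = 11/31 = 0.354839.
d = −0.75 · ln(1 − (4/3)·0.354839) = −0.75 · ln(0.526881) = −0.75 · (-0.640781) = 0.4806.

0.4806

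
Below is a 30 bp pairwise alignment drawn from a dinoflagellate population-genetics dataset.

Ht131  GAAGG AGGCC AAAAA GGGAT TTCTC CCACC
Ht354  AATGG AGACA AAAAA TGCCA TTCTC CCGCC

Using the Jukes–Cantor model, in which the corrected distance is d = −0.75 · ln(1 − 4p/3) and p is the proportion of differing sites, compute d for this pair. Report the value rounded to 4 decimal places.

0.3831

Mismatches occur at site 1 (G→A), site 3 (A→T), site 8 (G→A), site 10 (C→A), site 16 (G→T), site 18 (G→C), site 19 (A→C), site 20 (T→A), site 28 (A→G).
p = 9/30 = 0.300000.
d = −0.75 · ln(1 − (4/3)·0.300000) = −0.75 · ln(0.600000) = −0.75 · (-0.510826) = 0.3831.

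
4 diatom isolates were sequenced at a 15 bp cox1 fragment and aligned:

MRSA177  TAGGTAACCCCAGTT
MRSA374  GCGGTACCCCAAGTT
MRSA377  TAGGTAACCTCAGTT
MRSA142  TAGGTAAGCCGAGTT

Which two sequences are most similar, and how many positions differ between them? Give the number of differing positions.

Pairwise Hamming distances:
  MRSA177 vs MRSA374: 4
  MRSA177 vs MRSA377: 1
  MRSA177 vs MRSA142: 2
  MRSA374 vs MRSA377: 5
  MRSA374 vs MRSA142: 5
  MRSA377 vs MRSA142: 3
The smallest is 1, between MRSA177 and MRSA377.

1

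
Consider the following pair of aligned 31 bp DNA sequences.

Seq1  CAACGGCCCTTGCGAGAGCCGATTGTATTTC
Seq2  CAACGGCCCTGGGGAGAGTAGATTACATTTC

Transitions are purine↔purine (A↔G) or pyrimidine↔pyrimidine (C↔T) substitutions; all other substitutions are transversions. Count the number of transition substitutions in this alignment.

Mismatches occur at site 11 (T↔G, transversion), site 13 (C↔G, transversion), site 19 (C↔T, transition), site 20 (C↔A, transversion), site 25 (G↔A, transition), site 26 (T↔C, transition).
Of the 6 differences, 3 transitions and 3 transversions, so the answer is 3.

3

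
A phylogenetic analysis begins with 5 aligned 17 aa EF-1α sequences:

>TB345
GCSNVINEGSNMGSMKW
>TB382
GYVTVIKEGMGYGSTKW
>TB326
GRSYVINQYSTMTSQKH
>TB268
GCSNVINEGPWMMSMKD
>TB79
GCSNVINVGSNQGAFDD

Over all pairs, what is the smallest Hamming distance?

Pairwise Hamming distances:
  TB345 vs TB382: 8
  TB345 vs TB326: 8
  TB345 vs TB268: 4
  TB345 vs TB79: 6
  TB382 vs TB326: 12
  TB382 vs TB268: 10
  TB382 vs TB79: 12
  TB326 vs TB268: 9
  TB326 vs TB79: 11
  TB268 vs TB79: 8
The smallest is 4, between TB345 and TB268.

4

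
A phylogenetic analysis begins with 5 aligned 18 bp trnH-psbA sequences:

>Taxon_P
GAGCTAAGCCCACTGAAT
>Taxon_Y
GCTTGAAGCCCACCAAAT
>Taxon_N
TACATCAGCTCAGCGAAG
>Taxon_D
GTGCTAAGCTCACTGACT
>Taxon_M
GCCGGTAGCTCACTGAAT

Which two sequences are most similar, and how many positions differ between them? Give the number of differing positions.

3

Pairwise Hamming distances:
  Taxon_P vs Taxon_Y: 6
  Taxon_P vs Taxon_N: 8
  Taxon_P vs Taxon_D: 3
  Taxon_P vs Taxon_M: 6
  Taxon_Y vs Taxon_N: 10
  Taxon_Y vs Taxon_D: 8
  Taxon_Y vs Taxon_M: 6
  Taxon_N vs Taxon_D: 9
  Taxon_N vs Taxon_M: 8
  Taxon_D vs Taxon_M: 6
The smallest is 3, between Taxon_P and Taxon_D.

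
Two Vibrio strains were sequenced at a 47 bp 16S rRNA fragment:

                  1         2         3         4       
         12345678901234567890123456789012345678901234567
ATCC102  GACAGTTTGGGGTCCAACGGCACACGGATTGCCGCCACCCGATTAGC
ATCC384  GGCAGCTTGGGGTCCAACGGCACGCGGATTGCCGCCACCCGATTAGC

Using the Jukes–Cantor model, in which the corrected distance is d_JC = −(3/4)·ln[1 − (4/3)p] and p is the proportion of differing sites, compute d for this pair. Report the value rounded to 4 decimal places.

0.0667

Differing sites — 2:A/G; 6:T/C; 24:A/G.
p = 3/47 = 0.063830.
d = −0.75 · ln(1 − (4/3)·0.063830) = −0.75 · ln(0.914893) = −0.75 · (-0.088948) = 0.0667.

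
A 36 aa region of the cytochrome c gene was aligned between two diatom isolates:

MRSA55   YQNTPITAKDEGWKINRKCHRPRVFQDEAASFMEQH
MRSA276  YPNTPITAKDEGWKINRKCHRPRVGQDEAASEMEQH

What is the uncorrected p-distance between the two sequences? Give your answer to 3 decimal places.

Mismatches occur at site 2 (Q/P), site 25 (F/G), site 32 (F/E).
There are 3 differences over 36 sites, so p = 3/36 = 0.083.

0.083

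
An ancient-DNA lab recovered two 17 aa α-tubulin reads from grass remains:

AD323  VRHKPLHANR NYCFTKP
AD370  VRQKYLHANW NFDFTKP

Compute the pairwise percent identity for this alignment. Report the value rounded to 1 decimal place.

70.6%

Mismatches occur at site 3 (H↔Q), site 5 (P↔Y), site 10 (R↔W), site 12 (Y↔F), site 13 (C↔D).
12 of the 17 sites match, so the percent identity is 12/17 × 100 = 70.6%.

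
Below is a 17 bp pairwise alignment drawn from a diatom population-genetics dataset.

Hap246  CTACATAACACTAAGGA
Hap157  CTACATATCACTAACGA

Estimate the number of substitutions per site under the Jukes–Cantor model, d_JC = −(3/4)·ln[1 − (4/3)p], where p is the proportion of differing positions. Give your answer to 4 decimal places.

0.1280

Mismatches occur at site 8 (A↔T), site 15 (G↔C).
p = 2/17 = 0.117647.
d = −0.75 · ln(1 − (4/3)·0.117647) = −0.75 · ln(0.843137) = −0.75 · (-0.170626) = 0.1280.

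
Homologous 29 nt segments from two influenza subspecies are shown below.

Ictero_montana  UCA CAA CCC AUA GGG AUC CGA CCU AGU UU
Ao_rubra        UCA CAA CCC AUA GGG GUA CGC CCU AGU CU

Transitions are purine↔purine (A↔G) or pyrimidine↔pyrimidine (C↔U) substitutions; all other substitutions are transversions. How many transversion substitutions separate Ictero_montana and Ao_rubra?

2

Mismatches occur at site 16 (A→G, transition), site 18 (C→A, transversion), site 21 (A→C, transversion), site 28 (U→C, transition).
Of the 4 differences, 2 transitions and 2 transversions, so the answer is 2.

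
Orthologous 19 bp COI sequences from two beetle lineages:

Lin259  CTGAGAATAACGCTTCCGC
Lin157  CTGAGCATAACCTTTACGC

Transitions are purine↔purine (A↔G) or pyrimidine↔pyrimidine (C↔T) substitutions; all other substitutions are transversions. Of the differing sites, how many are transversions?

3

The sequences differ at positions 6 (A/C, transversion), 12 (G/C, transversion), 13 (C/T, transition), 16 (C/A, transversion).
Of the 4 differences, 1 transition and 3 transversions, so the answer is 3.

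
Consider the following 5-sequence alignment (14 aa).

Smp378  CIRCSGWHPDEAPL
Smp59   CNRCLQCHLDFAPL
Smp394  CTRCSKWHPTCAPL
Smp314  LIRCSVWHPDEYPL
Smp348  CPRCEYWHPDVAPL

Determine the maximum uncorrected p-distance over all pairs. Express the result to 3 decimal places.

0.571

Pairwise Hamming distances:
  Smp378 vs Smp59: 6
  Smp378 vs Smp394: 4
  Smp378 vs Smp314: 3
  Smp378 vs Smp348: 4
  Smp59 vs Smp394: 7
  Smp59 vs Smp314: 8
  Smp59 vs Smp348: 6
  Smp394 vs Smp314: 6
  Smp394 vs Smp348: 5
  Smp314 vs Smp348: 6
The largest is 8 mismatches, between Smp59 and Smp314; p = 8/14 = 0.571.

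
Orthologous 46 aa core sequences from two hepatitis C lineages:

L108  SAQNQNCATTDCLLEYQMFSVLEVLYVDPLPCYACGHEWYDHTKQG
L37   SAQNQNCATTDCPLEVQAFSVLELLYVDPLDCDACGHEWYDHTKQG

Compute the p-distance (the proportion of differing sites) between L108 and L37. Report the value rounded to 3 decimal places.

The sequences differ at positions 13 (L/P), 16 (Y/V), 18 (M/A), 24 (V/L), 31 (P/D), 33 (Y/D).
There are 6 differences over 46 sites, so p = 6/46 = 0.130.

0.130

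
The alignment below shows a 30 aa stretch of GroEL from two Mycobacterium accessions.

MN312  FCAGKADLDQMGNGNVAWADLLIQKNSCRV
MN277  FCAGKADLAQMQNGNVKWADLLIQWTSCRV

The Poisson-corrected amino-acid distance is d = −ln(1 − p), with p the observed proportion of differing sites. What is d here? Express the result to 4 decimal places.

0.1823

Differing sites — 9:D/A; 12:G/Q; 17:A/K; 25:K/W; 26:N/T.
p = 5/30 = 0.166667.
d = −ln(1 − 0.166667) = −ln(0.833333) = 0.1823.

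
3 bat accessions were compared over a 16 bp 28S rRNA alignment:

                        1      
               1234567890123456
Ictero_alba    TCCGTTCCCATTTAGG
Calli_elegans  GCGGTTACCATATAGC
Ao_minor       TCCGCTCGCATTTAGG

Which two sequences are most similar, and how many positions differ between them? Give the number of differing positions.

2

Pairwise Hamming distances:
  Ictero_alba vs Calli_elegans: 5
  Ictero_alba vs Ao_minor: 2
  Calli_elegans vs Ao_minor: 7
The smallest is 2, between Ictero_alba and Ao_minor.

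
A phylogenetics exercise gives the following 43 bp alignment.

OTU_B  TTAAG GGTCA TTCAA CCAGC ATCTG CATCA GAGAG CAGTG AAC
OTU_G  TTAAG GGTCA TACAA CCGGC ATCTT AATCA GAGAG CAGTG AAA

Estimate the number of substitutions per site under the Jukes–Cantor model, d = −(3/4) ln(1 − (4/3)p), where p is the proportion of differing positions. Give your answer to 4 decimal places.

Mismatches occur at site 12 (T→A), site 18 (A→G), site 25 (G→T), site 26 (C→A), site 43 (C→A).
p = 5/43 = 0.116279.
d = −0.75 · ln(1 − (4/3)·0.116279) = −0.75 · ln(0.844961) = −0.75 · (-0.168465) = 0.1263.

0.1263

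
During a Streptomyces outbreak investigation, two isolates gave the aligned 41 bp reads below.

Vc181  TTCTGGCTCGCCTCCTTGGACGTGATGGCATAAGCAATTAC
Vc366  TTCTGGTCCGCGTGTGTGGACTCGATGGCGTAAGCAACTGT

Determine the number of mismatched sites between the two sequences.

Differing sites — 7:C/T; 8:T/C; 12:C/G; 14:C/G; 15:C/T; 16:T/G; 22:G/T; 23:T/C; 30:A/G; 38:T/C; 40:A/G; 41:C/T.
That gives 12 mismatches out of 41 aligned sites, so the Hamming distance is 12.

12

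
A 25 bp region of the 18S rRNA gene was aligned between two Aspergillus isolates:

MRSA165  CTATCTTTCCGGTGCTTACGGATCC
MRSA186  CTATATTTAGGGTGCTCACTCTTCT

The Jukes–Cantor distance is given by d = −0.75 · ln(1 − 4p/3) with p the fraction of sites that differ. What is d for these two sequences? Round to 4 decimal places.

0.4172

Mismatches occur at site 5 (C↔A), site 9 (C↔A), site 10 (C↔G), site 17 (T↔C), site 20 (G↔T), site 21 (G↔C), site 22 (A↔T), site 25 (C↔T).
p = 8/25 = 0.320000.
d = −0.75 · ln(1 − (4/3)·0.320000) = −0.75 · ln(0.573333) = −0.75 · (-0.556289) = 0.4172.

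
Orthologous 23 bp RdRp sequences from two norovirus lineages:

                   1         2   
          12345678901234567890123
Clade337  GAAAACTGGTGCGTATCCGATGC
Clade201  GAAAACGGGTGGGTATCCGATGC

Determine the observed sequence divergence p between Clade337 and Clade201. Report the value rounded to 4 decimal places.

The sequences differ at positions 7 (T/G), 12 (C/G).
There are 2 differences over 23 sites, so p = 2/23 = 0.0870.

0.0870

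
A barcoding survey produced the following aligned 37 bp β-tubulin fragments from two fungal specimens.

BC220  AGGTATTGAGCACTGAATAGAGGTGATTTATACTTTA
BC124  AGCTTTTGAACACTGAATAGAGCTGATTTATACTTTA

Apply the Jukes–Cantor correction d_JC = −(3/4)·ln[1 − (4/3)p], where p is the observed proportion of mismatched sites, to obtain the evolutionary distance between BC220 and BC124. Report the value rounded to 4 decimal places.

The sequences differ at positions 3 (G/C), 5 (A/T), 10 (G/A), 23 (G/C).
p = 4/37 = 0.108108.
d = −0.75 · ln(1 − (4/3)·0.108108) = −0.75 · ln(0.855856) = −0.75 · (-0.155653) = 0.1167.

0.1167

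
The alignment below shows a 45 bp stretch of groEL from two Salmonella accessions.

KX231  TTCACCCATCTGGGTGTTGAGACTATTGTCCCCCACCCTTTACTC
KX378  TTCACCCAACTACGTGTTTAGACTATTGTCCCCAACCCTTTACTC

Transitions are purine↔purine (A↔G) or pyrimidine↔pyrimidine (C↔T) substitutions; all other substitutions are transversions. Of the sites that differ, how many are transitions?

1

Mismatches occur at site 9 (T↔A, transversion), site 12 (G↔A, transition), site 13 (G↔C, transversion), site 19 (G↔T, transversion), site 34 (C↔A, transversion).
Of the 5 differences, 1 transition and 4 transversions, so the answer is 1.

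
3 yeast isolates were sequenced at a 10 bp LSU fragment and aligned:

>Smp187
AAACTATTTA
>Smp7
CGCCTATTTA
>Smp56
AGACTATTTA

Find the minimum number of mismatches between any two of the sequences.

1

Pairwise Hamming distances:
  Smp187 vs Smp7: 3
  Smp187 vs Smp56: 1
  Smp7 vs Smp56: 2
The smallest is 1, between Smp187 and Smp56.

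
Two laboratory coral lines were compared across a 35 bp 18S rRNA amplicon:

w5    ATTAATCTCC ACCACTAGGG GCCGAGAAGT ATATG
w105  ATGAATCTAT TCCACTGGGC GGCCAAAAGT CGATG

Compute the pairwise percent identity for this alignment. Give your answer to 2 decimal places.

The sequences differ at positions 3 (T/G), 9 (C/A), 10 (C/T), 11 (A/T), 17 (A/G), 20 (G/C), 22 (C/G), 24 (G/C), 26 (G/A), 31 (A/C), 32 (T/G).
24 of the 35 sites match, so the percent identity is 24/35 × 100 = 68.57%.

68.57%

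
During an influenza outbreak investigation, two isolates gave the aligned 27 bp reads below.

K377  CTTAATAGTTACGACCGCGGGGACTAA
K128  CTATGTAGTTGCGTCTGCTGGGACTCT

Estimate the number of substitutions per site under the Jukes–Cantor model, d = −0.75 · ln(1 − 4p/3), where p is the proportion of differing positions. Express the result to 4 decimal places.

0.4408

The sequences differ at positions 3 (T/A), 4 (A/T), 5 (A/G), 11 (A/G), 14 (A/T), 16 (C/T), 19 (G/T), 26 (A/C), 27 (A/T).
p = 9/27 = 0.333333.
d = −0.75 · ln(1 − (4/3)·0.333333) = −0.75 · ln(0.555556) = −0.75 · (-0.587786) = 0.4408.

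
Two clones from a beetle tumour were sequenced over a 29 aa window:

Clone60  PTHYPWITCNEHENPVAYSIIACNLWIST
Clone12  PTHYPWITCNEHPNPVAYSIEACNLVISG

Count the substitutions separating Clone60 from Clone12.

4

The sequences differ at positions 13 (E/P), 21 (I/E), 26 (W/V), 29 (T/G).
That gives 4 mismatches out of 29 aligned sites, so the Hamming distance is 4.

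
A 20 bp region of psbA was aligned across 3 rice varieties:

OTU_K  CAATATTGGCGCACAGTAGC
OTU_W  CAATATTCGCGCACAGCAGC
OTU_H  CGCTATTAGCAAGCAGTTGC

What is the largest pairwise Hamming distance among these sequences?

8

Pairwise Hamming distances:
  OTU_K vs OTU_W: 2
  OTU_K vs OTU_H: 7
  OTU_W vs OTU_H: 8
The largest is 8, between OTU_W and OTU_H.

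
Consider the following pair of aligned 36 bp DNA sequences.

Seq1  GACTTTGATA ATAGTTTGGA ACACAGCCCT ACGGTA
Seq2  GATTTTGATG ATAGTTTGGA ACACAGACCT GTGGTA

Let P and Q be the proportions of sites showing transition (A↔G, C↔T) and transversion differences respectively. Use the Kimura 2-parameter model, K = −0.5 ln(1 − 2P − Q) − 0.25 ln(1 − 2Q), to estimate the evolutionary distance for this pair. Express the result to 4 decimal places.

0.1581

Mismatches occur at site 3 (C↔T, transition), site 10 (A↔G, transition), site 27 (C↔A, transversion), site 31 (A↔G, transition), site 32 (C↔T, transition).
Of the 5 differences, 4 transitions and 1 transversion over 36 sites: P = 4/36 = 0.111111, Q = 1/36 = 0.027778.
d = −0.5·ln(0.750000) − 0.25·ln(0.944444) = −0.5·(-0.287682) − 0.25·(-0.057159) = 0.1581.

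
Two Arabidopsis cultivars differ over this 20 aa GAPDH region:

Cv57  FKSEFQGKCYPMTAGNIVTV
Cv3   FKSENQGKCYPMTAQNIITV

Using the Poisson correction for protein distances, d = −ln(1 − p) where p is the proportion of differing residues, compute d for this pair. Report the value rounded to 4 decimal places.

0.1625

The sequences differ at positions 5 (F/N), 15 (G/Q), 18 (V/I).
p = 3/20 = 0.150000.
d = −ln(1 − 0.150000) = −ln(0.850000) = 0.1625.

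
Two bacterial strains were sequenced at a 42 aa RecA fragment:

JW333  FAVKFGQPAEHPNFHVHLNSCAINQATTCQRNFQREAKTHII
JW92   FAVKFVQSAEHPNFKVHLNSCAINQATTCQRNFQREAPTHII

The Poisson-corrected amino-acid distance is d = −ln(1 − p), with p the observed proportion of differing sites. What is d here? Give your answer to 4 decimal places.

Mismatches occur at site 6 (G↔V), site 8 (P↔S), site 15 (H↔K), site 38 (K↔P).
p = 4/42 = 0.095238.
d = −ln(1 − 0.095238) = −ln(0.904762) = 0.1001.

0.1001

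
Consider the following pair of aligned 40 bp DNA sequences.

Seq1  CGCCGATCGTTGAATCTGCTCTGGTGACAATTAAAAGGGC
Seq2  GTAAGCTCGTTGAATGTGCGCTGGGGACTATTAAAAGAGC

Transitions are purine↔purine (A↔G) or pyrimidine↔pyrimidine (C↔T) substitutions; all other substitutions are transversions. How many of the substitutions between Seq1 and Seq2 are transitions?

Mismatches occur at site 1 (C/G, transversion), site 2 (G/T, transversion), site 3 (C/A, transversion), site 4 (C/A, transversion), site 6 (A/C, transversion), site 16 (C/G, transversion), site 20 (T/G, transversion), site 25 (T/G, transversion), site 29 (A/T, transversion), site 38 (G/A, transition).
Of the 10 differences, 1 transition and 9 transversions, so the answer is 1.

1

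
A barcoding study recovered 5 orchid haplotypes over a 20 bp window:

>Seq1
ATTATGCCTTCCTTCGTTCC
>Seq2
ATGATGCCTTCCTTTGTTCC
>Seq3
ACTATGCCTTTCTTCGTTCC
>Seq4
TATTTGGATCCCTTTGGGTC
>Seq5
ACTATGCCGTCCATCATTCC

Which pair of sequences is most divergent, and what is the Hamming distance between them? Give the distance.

Pairwise Hamming distances:
  Seq1 vs Seq2: 2
  Seq1 vs Seq3: 2
  Seq1 vs Seq4: 10
  Seq1 vs Seq5: 4
  Seq2 vs Seq3: 4
  Seq2 vs Seq4: 10
  Seq2 vs Seq5: 6
  Seq3 vs Seq4: 11
  Seq3 vs Seq5: 4
  Seq4 vs Seq5: 13
The largest is 13, between Seq4 and Seq5.

13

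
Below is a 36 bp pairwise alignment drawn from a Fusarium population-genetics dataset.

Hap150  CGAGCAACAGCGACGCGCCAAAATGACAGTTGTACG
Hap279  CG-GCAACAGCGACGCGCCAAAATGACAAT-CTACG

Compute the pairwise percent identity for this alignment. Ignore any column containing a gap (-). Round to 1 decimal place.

94.1%

Excluding the 2 gap columns leaves 34 comparable sites.
Differing sites — 29:G/A; 32:G/C.
32 of the 34 comparable sites match, so the percent identity is 32/34 × 100 = 94.1%.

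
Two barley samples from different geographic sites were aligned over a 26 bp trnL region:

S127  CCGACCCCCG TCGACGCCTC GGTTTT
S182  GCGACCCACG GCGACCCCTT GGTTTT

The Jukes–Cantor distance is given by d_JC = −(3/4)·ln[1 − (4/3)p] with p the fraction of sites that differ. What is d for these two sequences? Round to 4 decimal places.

0.2222

Differing sites — 1:C/G; 8:C/A; 11:T/G; 16:G/C; 20:C/T.
p = 5/26 = 0.192308.
d = −0.75 · ln(1 − (4/3)·0.192308) = −0.75 · ln(0.743589) = −0.75 · (-0.296267) = 0.2222.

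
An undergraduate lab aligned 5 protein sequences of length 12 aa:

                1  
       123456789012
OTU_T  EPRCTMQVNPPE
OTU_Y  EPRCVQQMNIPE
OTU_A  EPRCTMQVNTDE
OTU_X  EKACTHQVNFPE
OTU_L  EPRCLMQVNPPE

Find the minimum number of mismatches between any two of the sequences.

Pairwise Hamming distances:
  OTU_T vs OTU_Y: 4
  OTU_T vs OTU_A: 2
  OTU_T vs OTU_X: 4
  OTU_T vs OTU_L: 1
  OTU_Y vs OTU_A: 5
  OTU_Y vs OTU_X: 6
  OTU_Y vs OTU_L: 4
  OTU_A vs OTU_X: 5
  OTU_A vs OTU_L: 3
  OTU_X vs OTU_L: 5
The smallest is 1, between OTU_T and OTU_L.

1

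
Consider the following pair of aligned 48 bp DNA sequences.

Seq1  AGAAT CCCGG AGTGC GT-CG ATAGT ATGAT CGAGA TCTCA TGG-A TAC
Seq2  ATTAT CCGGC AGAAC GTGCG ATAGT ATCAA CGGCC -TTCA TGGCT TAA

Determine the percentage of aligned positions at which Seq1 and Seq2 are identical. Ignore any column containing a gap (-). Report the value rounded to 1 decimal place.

68.9%

Excluding the 3 gap columns leaves 45 comparable sites.
Differing sites — 2:G/T; 3:A/T; 8:C/G; 10:G/C; 13:T/A; 14:G/A; 28:G/C; 30:T/A; 33:A/G; 34:G/C; 35:A/C; 37:C/T; 45:A/T; 48:C/A.
31 of the 45 comparable sites match, so the percent identity is 31/45 × 100 = 68.9%.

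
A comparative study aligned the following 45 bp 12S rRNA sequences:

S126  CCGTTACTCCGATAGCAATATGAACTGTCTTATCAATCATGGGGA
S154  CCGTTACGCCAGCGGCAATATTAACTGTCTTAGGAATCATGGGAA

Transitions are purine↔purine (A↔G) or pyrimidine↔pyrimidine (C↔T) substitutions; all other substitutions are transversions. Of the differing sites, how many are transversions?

4

Mismatches occur at site 8 (T↔G, transversion), site 11 (G↔A, transition), site 12 (A↔G, transition), site 13 (T↔C, transition), site 14 (A↔G, transition), site 22 (G↔T, transversion), site 33 (T↔G, transversion), site 34 (C↔G, transversion), site 44 (G↔A, transition).
Of the 9 differences, 5 transitions and 4 transversions, so the answer is 4.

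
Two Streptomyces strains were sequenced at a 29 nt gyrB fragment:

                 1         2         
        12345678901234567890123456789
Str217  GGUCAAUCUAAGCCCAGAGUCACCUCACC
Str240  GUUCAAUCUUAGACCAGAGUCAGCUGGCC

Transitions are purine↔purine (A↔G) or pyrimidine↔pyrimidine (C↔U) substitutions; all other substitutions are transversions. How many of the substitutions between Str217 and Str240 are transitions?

1

Mismatches occur at site 2 (G→U, transversion), site 10 (A→U, transversion), site 13 (C→A, transversion), site 23 (C→G, transversion), site 26 (C→G, transversion), site 27 (A→G, transition).
Of the 6 differences, 1 transition and 5 transversions, so the answer is 1.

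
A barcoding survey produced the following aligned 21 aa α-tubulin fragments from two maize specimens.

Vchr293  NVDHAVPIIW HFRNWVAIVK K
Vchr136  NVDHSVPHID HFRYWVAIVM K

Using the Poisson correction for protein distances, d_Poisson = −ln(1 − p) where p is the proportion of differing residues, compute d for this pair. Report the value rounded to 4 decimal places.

The sequences differ at positions 5 (A/S), 8 (I/H), 10 (W/D), 14 (N/Y), 20 (K/M).
p = 5/21 = 0.238095.
d = −ln(1 − 0.238095) = −ln(0.761905) = 0.2719.

0.2719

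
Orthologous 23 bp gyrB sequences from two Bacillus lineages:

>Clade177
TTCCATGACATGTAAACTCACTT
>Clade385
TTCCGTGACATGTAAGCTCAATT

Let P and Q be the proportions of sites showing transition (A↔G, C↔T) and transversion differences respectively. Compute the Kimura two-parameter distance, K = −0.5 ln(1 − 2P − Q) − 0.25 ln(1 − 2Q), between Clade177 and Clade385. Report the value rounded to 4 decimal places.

0.1453

Mismatches occur at site 5 (A→G, transition), site 16 (A→G, transition), site 21 (C→A, transversion).
Of the 3 differences, 2 transitions and 1 transversion over 23 sites: P = 2/23 = 0.086957, Q = 1/23 = 0.043478.
d = −0.5·ln(0.782608) − 0.25·ln(0.913044) = −0.5·(-0.245123) − 0.25·(-0.090971) = 0.1453.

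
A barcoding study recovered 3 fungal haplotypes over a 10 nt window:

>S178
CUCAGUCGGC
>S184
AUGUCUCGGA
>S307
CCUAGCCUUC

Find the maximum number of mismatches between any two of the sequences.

9

Pairwise Hamming distances:
  S178 vs S184: 5
  S178 vs S307: 5
  S184 vs S307: 9
The largest is 9, between S184 and S307.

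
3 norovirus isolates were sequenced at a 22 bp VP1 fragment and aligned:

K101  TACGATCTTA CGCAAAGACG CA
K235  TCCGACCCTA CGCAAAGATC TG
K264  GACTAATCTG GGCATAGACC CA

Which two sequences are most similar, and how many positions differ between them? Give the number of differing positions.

7

Pairwise Hamming distances:
  K101 vs K235: 7
  K101 vs K264: 9
  K235 vs K264: 11
The smallest is 7, between K101 and K235.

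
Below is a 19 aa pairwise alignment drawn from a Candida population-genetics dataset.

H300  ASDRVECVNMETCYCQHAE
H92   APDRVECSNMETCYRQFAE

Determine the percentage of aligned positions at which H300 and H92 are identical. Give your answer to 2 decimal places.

Differing sites — 2:S/P; 8:V/S; 15:C/R; 17:H/F.
15 of the 19 sites match, so the percent identity is 15/19 × 100 = 78.95%.

78.95%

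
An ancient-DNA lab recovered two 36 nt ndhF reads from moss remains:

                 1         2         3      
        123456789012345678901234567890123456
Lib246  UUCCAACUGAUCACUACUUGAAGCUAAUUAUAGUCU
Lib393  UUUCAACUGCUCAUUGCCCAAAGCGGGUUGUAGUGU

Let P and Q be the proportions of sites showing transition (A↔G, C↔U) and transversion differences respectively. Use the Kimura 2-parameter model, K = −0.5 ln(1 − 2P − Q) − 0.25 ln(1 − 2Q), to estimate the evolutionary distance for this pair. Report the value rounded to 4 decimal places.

0.4833

Mismatches occur at site 3 (C/U, transition), site 10 (A/C, transversion), site 14 (C/U, transition), site 16 (A/G, transition), site 18 (U/C, transition), site 19 (U/C, transition), site 20 (G/A, transition), site 25 (U/G, transversion), site 26 (A/G, transition), site 27 (A/G, transition), site 30 (A/G, transition), site 35 (C/G, transversion).
Of the 12 differences, 9 transitions and 3 transversions over 36 sites: P = 9/36 = 0.250000, Q = 3/36 = 0.083333.
d = −0.5·ln(0.416667) − 0.25·ln(0.833334) = −0.5·(-0.875468) − 0.25·(-0.182321) = 0.4833.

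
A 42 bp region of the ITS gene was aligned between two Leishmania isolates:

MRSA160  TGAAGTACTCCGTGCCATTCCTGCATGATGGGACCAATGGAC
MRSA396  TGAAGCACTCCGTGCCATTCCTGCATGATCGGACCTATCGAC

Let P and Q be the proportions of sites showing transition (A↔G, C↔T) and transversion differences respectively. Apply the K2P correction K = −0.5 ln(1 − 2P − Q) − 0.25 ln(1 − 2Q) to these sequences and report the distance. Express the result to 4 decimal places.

Differing sites — 6:T/C (Ti); 30:G/C (Tv); 36:A/T (Tv); 39:G/C (Tv).
Of the 4 differences, 1 transition and 3 transversions over 42 sites: P = 1/42 = 0.023810, Q = 3/42 = 0.071429.
d = −0.5·ln(0.880951) − 0.25·ln(0.857142) = −0.5·(-0.126753) − 0.25·(-0.154152) = 0.1019.

0.1019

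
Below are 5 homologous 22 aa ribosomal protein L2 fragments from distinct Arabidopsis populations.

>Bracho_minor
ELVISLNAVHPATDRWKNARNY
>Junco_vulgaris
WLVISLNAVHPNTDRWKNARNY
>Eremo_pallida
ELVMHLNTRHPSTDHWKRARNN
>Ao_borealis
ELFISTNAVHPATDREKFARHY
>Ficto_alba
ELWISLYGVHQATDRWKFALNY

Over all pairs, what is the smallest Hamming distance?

Pairwise Hamming distances:
  Bracho_minor vs Junco_vulgaris: 2
  Bracho_minor vs Eremo_pallida: 8
  Bracho_minor vs Ao_borealis: 5
  Bracho_minor vs Ficto_alba: 6
  Junco_vulgaris vs Eremo_pallida: 9
  Junco_vulgaris vs Ao_borealis: 7
  Junco_vulgaris vs Ficto_alba: 8
  Eremo_pallida vs Ao_borealis: 12
  Eremo_pallida vs Ficto_alba: 12
  Ao_borealis vs Ficto_alba: 8
The smallest is 2, between Bracho_minor and Junco_vulgaris.

2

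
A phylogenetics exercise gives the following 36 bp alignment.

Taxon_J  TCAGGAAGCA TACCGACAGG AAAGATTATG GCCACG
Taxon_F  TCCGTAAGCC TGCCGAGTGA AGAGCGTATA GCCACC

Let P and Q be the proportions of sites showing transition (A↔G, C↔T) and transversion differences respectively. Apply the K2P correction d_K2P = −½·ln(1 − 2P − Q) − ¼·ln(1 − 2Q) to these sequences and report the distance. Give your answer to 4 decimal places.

0.4408

The sequences differ at positions 3 (A/C, transversion), 5 (G/T, transversion), 10 (A/C, transversion), 12 (A/G, transition), 17 (C/G, transversion), 18 (A/T, transversion), 20 (G/A, transition), 22 (A/G, transition), 25 (A/C, transversion), 26 (T/G, transversion), 30 (G/A, transition), 36 (G/C, transversion).
Of the 12 differences, 4 transitions and 8 transversions over 36 sites: P = 4/36 = 0.111111, Q = 8/36 = 0.222222.
d = −0.5·ln(0.555556) − 0.25·ln(0.555556) = −0.5·(-0.587786) − 0.25·(-0.587786) = 0.4408.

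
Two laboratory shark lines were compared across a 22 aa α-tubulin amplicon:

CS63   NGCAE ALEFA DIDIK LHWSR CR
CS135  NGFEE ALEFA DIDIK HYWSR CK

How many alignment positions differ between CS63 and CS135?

The sequences differ at positions 3 (C/F), 4 (A/E), 16 (L/H), 17 (H/Y), 22 (R/K).
That gives 5 mismatches out of 22 aligned sites, so the Hamming distance is 5.

5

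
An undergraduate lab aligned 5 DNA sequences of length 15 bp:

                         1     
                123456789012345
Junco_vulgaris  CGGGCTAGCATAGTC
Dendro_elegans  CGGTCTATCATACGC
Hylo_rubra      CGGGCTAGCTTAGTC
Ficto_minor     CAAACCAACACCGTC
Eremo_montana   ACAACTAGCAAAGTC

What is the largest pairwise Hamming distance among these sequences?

Pairwise Hamming distances:
  Junco_vulgaris vs Dendro_elegans: 4
  Junco_vulgaris vs Hylo_rubra: 1
  Junco_vulgaris vs Ficto_minor: 7
  Junco_vulgaris vs Eremo_montana: 5
  Dendro_elegans vs Hylo_rubra: 5
  Dendro_elegans vs Ficto_minor: 9
  Dendro_elegans vs Eremo_montana: 8
  Hylo_rubra vs Ficto_minor: 8
  Hylo_rubra vs Eremo_montana: 6
  Ficto_minor vs Eremo_montana: 6
The largest is 9, between Dendro_elegans and Ficto_minor.

9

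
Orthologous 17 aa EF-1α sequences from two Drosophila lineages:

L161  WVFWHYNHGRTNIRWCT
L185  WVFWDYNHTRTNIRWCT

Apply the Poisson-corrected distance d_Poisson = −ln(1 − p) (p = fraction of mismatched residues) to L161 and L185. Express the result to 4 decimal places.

Differing sites — 5:H/D; 9:G/T.
p = 2/17 = 0.117647.
d = −ln(1 − 0.117647) = −ln(0.882353) = 0.1252.

0.1252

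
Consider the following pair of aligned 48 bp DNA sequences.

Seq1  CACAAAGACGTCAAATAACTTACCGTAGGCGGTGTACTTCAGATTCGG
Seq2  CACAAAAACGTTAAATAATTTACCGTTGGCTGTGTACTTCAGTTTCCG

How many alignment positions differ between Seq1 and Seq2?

7

The sequences differ at positions 7 (G/A), 12 (C/T), 19 (C/T), 27 (A/T), 31 (G/T), 43 (A/T), 47 (G/C).
That gives 7 mismatches out of 48 aligned sites, so the Hamming distance is 7.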